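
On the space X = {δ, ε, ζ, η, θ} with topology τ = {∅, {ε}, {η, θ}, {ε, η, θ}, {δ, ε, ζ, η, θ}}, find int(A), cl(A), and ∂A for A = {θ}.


int(A) = ∅, cl(A) = {δ, ζ, η, θ}, ∂A = {δ, ζ, η, θ}.

Closed sets in (X, τ) are complements of opens:
  closed(X, τ) = {∅, {δ, ζ}, {δ, ε, ζ}, {δ, ζ, η, θ}, {δ, ε, ζ, η, θ}}.
int(A) = ⋃ {U ∈ τ : U ⊆ A}. Opens contained in A: ∅.
Taking the union of these: int(A) = ∅.
cl(A) = ⋂ {C closed : A ⊆ C}. Closed sets containing A: {δ, ζ, η, θ}, {δ, ε, ζ, η, θ}.
Intersecting these: cl(A) = {δ, ζ, η, θ}.
∂A = cl(A) ∖ int(A) = {δ, ζ, η, θ} ∖ ∅ = {δ, ζ, η, θ}.


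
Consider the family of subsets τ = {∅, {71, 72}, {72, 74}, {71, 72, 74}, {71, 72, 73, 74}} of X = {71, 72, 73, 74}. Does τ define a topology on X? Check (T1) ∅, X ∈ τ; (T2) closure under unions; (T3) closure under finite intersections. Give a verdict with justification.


τ is NOT a topology on X.

Axiom (T1): ∅ ∈ τ? Yes; X ∈ τ? Yes.
Axiom (T2/T3): check pairwise unions and intersections of members of τ.
Counterexample for (T3): {71, 72} ∩ {72, 74} = {72} ∉ τ. Therefore τ is NOT a topology.


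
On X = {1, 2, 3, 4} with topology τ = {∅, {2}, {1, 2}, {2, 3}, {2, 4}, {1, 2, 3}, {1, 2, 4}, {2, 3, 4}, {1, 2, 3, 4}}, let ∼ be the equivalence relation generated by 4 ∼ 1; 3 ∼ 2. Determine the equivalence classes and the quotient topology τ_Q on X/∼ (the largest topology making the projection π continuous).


X/∼ = {[1=4], [2=3]}; |τ_Q| = 3.

Equivalence classes: [1=4], [2=3].
Quotient map π: X → X/∼ sends 1 ↦ [1=4], 2 ↦ [2=3], 3 ↦ [2=3], 4 ↦ [1=4].
For each subset V ⊆ X/∼, compute π^{-1}(V) ⊆ X and check whether π^{-1}(V) ∈ τ. V is open in τ_Q iff π^{-1}(V) ∈ τ.
  V = {}: π^{-1}(V) = ∅ ∈ τ ✓.
  V = {[1=4]}: π^{-1}(V) = {1, 4} ∉ τ ✗.
  V = {[2=3]}: π^{-1}(V) = {2, 3} ∈ τ ✓.
  V = {[1=4], [2=3]}: π^{-1}(V) = {1, 2, 3, 4} ∈ τ ✓.
Open sets in the quotient: τ_Q = {{}, {[2=3]}, {[1=4], [2=3]}} (3 elements).


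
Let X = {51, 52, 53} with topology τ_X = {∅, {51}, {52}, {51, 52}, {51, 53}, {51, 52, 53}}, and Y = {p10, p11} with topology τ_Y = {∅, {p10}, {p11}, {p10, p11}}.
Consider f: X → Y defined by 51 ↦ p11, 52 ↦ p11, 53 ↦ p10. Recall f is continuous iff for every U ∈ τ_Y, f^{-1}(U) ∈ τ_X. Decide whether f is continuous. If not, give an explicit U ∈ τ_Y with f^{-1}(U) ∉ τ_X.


f is NOT continuous.

Compute f^{-1}(U) for each U ∈ τ_Y:
  U = ∅: f^{-1}(U) = ∅ ∈ τ_X ✓.
  U = {p10}: f^{-1}(U) = {53} ∉ τ_X ✗.
  U = {p11}: f^{-1}(U) = {51, 52} ∈ τ_X ✓.
  U = {p10, p11}: f^{-1}(U) = {51, 52, 53} ∈ τ_X ✓.
Found U = {p10} with f^{-1}(U) = {53} not in τ_X. Therefore f is NOT continuous.


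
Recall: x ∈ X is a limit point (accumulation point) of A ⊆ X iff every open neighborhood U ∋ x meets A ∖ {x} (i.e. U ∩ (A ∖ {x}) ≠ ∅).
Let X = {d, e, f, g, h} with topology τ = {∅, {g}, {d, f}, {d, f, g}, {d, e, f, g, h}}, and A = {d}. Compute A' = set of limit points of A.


A' = {e, f, h}

For each x ∈ X, list the open sets U ∈ τ with x ∈ U, then check whether U ∩ (A ∖ {x}) ≠ ∅ for every such U.
  x = d: open {d, f} ∋ x has {d, f} ∩ (A ∖ {d}) = ∅, so x is NOT a limit point.
  x = e: opens ∋ x are {d, e, f, g, h}; each meets A ∖ {e}, so x IS a limit point.
  x = f: opens ∋ x are {d, f}, {d, f, g}, {d, e, f, g, h}; each meets A ∖ {f}, so x IS a limit point.
  x = g: open {g} ∋ x has {g} ∩ (A ∖ {g}) = ∅, so x is NOT a limit point.
  x = h: opens ∋ x are {d, e, f, g, h}; each meets A ∖ {h}, so x IS a limit point.
Collecting: A' = {e, f, h}.


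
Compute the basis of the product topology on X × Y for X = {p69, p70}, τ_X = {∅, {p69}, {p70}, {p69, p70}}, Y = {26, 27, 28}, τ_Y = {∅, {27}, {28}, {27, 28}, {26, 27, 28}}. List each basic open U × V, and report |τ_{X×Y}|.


Basis B = {∅ × ∅, {p69} × {27}, {p69} × {28}, {p70} × {27}, {p70} × {28}, {p69} × {27, 28}, {p69, p70} × {27}, {p69, p70} × {28}, {p70} × {27, 28}, {p69} × {26, 27, 28}, {p70} × {26, 27, 28}, {p69, p70} × {27, 28}, {p69, p70} × {26, 27, 28}}; |τ_{X×Y}| = 25.

Enumerate products U × V with U ∈ τ_X, V ∈ τ_Y (deduplicated):
  ∅ × ∅ = {} (∅)
  {p69} × {27} = {(p69,27)}
  {p69} × {28} = {(p69,28)}
  {p70} × {27} = {(p70,27)}
  {p70} × {28} = {(p70,28)}
  {p69} × {27, 28} = {(p69,27), (p69,28)}
  {p69, p70} × {27} = {(p69,27), (p70,27)}
  {p69, p70} × {28} = {(p69,28), (p70,28)}
  {p70} × {27, 28} = {(p70,27), (p70,28)}
  {p69} × {26, 27, 28} = {(p69,26), (p69,27), (p69,28)}
  {p70} × {26, 27, 28} = {(p70,26), (p70,27), (p70,28)}
  {p69, p70} × {27, 28} = {(p69,27), (p69,28), (p70,27), (p70,28)}
  {p69, p70} × {26, 27, 28} = {(p69,26), (p69,27), (p69,28), (p70,26), (p70,27), (p70,28)}
These 13 distinct sets form the basis B.
Close under arbitrary unions to get τ_{X×Y}; counting gives |τ_{X×Y}| = 25.


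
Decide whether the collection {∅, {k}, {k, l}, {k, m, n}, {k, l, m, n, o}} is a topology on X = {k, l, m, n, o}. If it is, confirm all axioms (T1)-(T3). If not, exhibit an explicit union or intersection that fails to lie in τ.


τ is NOT a topology on X.

Axiom (T1): ∅ ∈ τ? Yes; X ∈ τ? Yes.
Axiom (T2/T3): check pairwise unions and intersections of members of τ.
Counterexample for (T2): {k, l} ∪ {k, m, n} = {k, l, m, n} ∉ τ. Therefore τ is NOT a topology.


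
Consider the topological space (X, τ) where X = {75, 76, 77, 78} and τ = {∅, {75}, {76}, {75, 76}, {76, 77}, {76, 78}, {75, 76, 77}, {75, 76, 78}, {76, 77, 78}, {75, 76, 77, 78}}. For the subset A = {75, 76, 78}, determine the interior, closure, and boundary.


int(A) = {75, 76, 78}, cl(A) = {75, 76, 77, 78}, ∂A = {77}.

Closed sets in (X, τ) are complements of opens:
  closed(X, τ) = {∅, {75}, {77}, {78}, {75, 77}, {75, 78}, {77, 78}, {75, 77, 78}, {76, 77, 78}, {75, 76, 77, 78}}.
int(A) = ⋃ {U ∈ τ : U ⊆ A}. Opens contained in A: ∅, {75}, {76}, {75, 76}, {76, 78}, {75, 76, 78}.
Taking the union of these: int(A) = {75, 76, 78}.
cl(A) = ⋂ {C closed : A ⊆ C}. Closed sets containing A: {75, 76, 77, 78}.
Intersecting these: cl(A) = {75, 76, 77, 78}.
∂A = cl(A) ∖ int(A) = {75, 76, 77, 78} ∖ {75, 76, 78} = {77}.


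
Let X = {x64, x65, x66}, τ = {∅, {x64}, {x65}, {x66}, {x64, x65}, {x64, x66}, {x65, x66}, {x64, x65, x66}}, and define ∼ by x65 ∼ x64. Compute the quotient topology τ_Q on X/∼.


X/∼ = {[x64=x65], [x66]}; |τ_Q| = 4.

Equivalence classes: [x64=x65], [x66].
Quotient map π: X → X/∼ sends x64 ↦ [x64=x65], x65 ↦ [x64=x65], x66 ↦ [x66].
For each subset V ⊆ X/∼, compute π^{-1}(V) ⊆ X and check whether π^{-1}(V) ∈ τ. V is open in τ_Q iff π^{-1}(V) ∈ τ.
  V = {}: π^{-1}(V) = ∅ ∈ τ ✓.
  V = {[x64=x65]}: π^{-1}(V) = {x64, x65} ∈ τ ✓.
  V = {[x66]}: π^{-1}(V) = {x66} ∈ τ ✓.
  V = {[x64=x65], [x66]}: π^{-1}(V) = {x64, x65, x66} ∈ τ ✓.
Open sets in the quotient: τ_Q = {{}, {[x64=x65]}, {[x66]}, {[x64=x65], [x66]}} (4 elements).


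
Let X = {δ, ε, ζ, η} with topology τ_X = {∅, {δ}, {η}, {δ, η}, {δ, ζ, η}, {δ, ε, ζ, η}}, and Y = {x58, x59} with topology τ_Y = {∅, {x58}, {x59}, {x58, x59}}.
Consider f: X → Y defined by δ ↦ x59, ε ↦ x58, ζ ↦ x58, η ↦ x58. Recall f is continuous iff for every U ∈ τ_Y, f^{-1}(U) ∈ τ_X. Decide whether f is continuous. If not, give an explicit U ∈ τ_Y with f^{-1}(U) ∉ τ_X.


f is NOT continuous.

Compute f^{-1}(U) for each U ∈ τ_Y:
  U = ∅: f^{-1}(U) = ∅ ∈ τ_X ✓.
  U = {x58}: f^{-1}(U) = {ε, ζ, η} ∉ τ_X ✗.
  U = {x59}: f^{-1}(U) = {δ} ∈ τ_X ✓.
  U = {x58, x59}: f^{-1}(U) = {δ, ε, ζ, η} ∈ τ_X ✓.
Found U = {x58} with f^{-1}(U) = {ε, ζ, η} not in τ_X. Therefore f is NOT continuous.


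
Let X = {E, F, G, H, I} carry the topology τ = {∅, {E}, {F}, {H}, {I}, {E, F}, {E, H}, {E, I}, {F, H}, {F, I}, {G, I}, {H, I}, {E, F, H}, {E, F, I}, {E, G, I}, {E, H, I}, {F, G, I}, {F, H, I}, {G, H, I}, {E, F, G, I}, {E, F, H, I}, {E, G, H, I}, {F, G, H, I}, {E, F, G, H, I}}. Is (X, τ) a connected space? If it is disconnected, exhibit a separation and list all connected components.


(X, τ) is disconnected; components = [{E}, {F}, {H}, {G, I}].

Find clopen sets (U ∈ τ with X ∖ U ∈ τ):
  U = ∅, X ∖ U = {E, F, G, H, I} — both open, so U is clopen.
  U = {E}, X ∖ U = {F, G, H, I} — both open, so U is clopen.
  U = {F}, X ∖ U = {E, G, H, I} — both open, so U is clopen.
  U = {H}, X ∖ U = {E, F, G, I} — both open, so U is clopen.
  U = {E, F}, X ∖ U = {G, H, I} — both open, so U is clopen.
  U = {E, H}, X ∖ U = {F, G, I} — both open, so U is clopen.
  U = {F, H}, X ∖ U = {E, G, I} — both open, so U is clopen.
  U = {G, I}, X ∖ U = {E, F, H} — both open, so U is clopen.
  U = {E, F, H}, X ∖ U = {G, I} — both open, so U is clopen.
  U = {E, G, I}, X ∖ U = {F, H} — both open, so U is clopen.
  U = {F, G, I}, X ∖ U = {E, H} — both open, so U is clopen.
  U = {G, H, I}, X ∖ U = {E, F} — both open, so U is clopen.
  U = {E, F, G, I}, X ∖ U = {H} — both open, so U is clopen.
  U = {E, G, H, I}, X ∖ U = {F} — both open, so U is clopen.
  U = {F, G, H, I}, X ∖ U = {E} — both open, so U is clopen.
  U = {E, F, G, H, I}, X ∖ U = ∅ — both open, so U is clopen.
Nontrivial clopen(s) exist: e.g. {E, F, G, I}. So (X, τ) is disconnected.
Compute connected components by grouping points that agree on all clopens:
  component: {E}
  component: {F}
  component: {H}
  component: {G, I}


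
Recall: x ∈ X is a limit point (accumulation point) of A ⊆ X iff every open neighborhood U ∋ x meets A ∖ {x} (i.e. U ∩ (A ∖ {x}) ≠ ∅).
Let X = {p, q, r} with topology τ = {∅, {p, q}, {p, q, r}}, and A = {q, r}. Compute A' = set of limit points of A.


A' = {p, r}

For each x ∈ X, list the open sets U ∈ τ with x ∈ U, then check whether U ∩ (A ∖ {x}) ≠ ∅ for every such U.
  x = p: opens ∋ x are {p, q}, {p, q, r}; each meets A ∖ {p}, so x IS a limit point.
  x = q: open {p, q} ∋ x has {p, q} ∩ (A ∖ {q}) = ∅, so x is NOT a limit point.
  x = r: opens ∋ x are {p, q, r}; each meets A ∖ {r}, so x IS a limit point.
Collecting: A' = {p, r}.


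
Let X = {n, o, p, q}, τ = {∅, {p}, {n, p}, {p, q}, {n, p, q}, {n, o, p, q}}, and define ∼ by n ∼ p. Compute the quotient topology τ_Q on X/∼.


X/∼ = {[n=p], [o], [q]}; |τ_Q| = 4.

Equivalence classes: [n=p], [o], [q].
Quotient map π: X → X/∼ sends n ↦ [n=p], o ↦ [o], p ↦ [n=p], q ↦ [q].
For each subset V ⊆ X/∼, compute π^{-1}(V) ⊆ X and check whether π^{-1}(V) ∈ τ. V is open in τ_Q iff π^{-1}(V) ∈ τ.
  V = {}: π^{-1}(V) = ∅ ∈ τ ✓.
  V = {[n=p]}: π^{-1}(V) = {n, p} ∈ τ ✓.
  V = {[o]}: π^{-1}(V) = {o} ∉ τ ✗.
  V = {[n=p], [o]}: π^{-1}(V) = {n, o, p} ∉ τ ✗.
  V = {[q]}: π^{-1}(V) = {q} ∉ τ ✗.
  V = {[n=p], [q]}: π^{-1}(V) = {n, p, q} ∈ τ ✓.
  V = {[o], [q]}: π^{-1}(V) = {o, q} ∉ τ ✗.
  V = {[n=p], [o], [q]}: π^{-1}(V) = {n, o, p, q} ∈ τ ✓.
Open sets in the quotient: τ_Q = {{}, {[n=p]}, {[n=p], [q]}, {[n=p], [o], [q]}} (4 elements).


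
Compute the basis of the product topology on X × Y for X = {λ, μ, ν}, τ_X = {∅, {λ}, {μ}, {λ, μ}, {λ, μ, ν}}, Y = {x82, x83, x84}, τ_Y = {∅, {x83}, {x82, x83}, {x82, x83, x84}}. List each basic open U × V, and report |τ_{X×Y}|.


Basis B = {∅ × ∅, {λ} × {x83}, {μ} × {x83}, {λ} × {x82, x83}, {λ, μ} × {x83}, {μ} × {x82, x83}, {λ} × {x82, x83, x84}, {λ, μ, ν} × {x83}, {μ} × {x82, x83, x84}, {λ, μ} × {x82, x83}, {λ, μ} × {x82, x83, x84}, {λ, μ, ν} × {x82, x83}, {λ, μ, ν} × {x82, x83, x84}}; |τ_{X×Y}| = 30.

Enumerate products U × V with U ∈ τ_X, V ∈ τ_Y (deduplicated):
  ∅ × ∅ = {} (∅)
  {λ} × {x83} = {(λ,x83)}
  {μ} × {x83} = {(μ,x83)}
  {λ} × {x82, x83} = {(λ,x82), (λ,x83)}
  {λ, μ} × {x83} = {(λ,x83), (μ,x83)}
  {μ} × {x82, x83} = {(μ,x82), (μ,x83)}
  {λ} × {x82, x83, x84} = {(λ,x82), (λ,x83), (λ,x84)}
  {λ, μ, ν} × {x83} = {(λ,x83), (μ,x83), (ν,x83)}
  {μ} × {x82, x83, x84} = {(μ,x82), (μ,x83), (μ,x84)}
  {λ, μ} × {x82, x83} = {(λ,x82), (λ,x83), (μ,x82), (μ,x83)}
  {λ, μ} × {x82, x83, x84} = {(λ,x82), (λ,x83), (λ,x84), (μ,x82), (μ,x83), (μ,x84)}
  {λ, μ, ν} × {x82, x83} = {(λ,x82), (λ,x83), (μ,x82), (μ,x83), (ν,x82), (ν,x83)}
  {λ, μ, ν} × {x82, x83, x84} = {(λ,x82), (λ,x83), (λ,x84), (μ,x82), (μ,x83), (μ,x84), (ν,x82), (ν,x83), (ν,x84)}
These 13 distinct sets form the basis B.
Close under arbitrary unions to get τ_{X×Y}; counting gives |τ_{X×Y}| = 30.


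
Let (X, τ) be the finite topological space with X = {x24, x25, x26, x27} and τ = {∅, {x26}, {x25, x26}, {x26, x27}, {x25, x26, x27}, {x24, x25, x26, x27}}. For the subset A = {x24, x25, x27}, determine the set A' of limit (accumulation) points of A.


A' = {x24}

For each x ∈ X, list the open sets U ∈ τ with x ∈ U, then check whether U ∩ (A ∖ {x}) ≠ ∅ for every such U.
  x = x24: opens ∋ x are {x24, x25, x26, x27}; each meets A ∖ {x24}, so x IS a limit point.
  x = x25: open {x25, x26} ∋ x has {x25, x26} ∩ (A ∖ {x25}) = ∅, so x is NOT a limit point.
  x = x26: open {x26} ∋ x has {x26} ∩ (A ∖ {x26}) = ∅, so x is NOT a limit point.
  x = x27: open {x26, x27} ∋ x has {x26, x27} ∩ (A ∖ {x27}) = ∅, so x is NOT a limit point.
Collecting: A' = {x24}.


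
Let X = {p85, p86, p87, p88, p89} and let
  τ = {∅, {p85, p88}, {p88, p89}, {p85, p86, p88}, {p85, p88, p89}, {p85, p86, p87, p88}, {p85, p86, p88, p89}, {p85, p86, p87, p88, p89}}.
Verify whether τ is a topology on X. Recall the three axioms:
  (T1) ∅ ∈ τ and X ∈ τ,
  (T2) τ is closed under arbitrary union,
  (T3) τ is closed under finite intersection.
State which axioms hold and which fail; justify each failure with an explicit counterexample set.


τ is NOT a topology on X.

Axiom (T1): ∅ ∈ τ? Yes; X ∈ τ? Yes.
Axiom (T2/T3): check pairwise unions and intersections of members of τ.
Counterexample for (T3): {p85, p88} ∩ {p88, p89} = {p88} ∉ τ. Therefore τ is NOT a topology.


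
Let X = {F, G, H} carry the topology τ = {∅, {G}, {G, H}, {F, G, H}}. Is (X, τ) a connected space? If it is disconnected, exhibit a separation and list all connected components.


(X, τ) is connected.

Find clopen sets (U ∈ τ with X ∖ U ∈ τ):
  U = ∅, X ∖ U = {F, G, H} — both open, so U is clopen.
  U = {F, G, H}, X ∖ U = ∅ — both open, so U is clopen.
Only trivial clopens (∅ and X) exist, so (X, τ) is connected.
Compute connected components by grouping points that agree on all clopens:
  component: {F, G, H}


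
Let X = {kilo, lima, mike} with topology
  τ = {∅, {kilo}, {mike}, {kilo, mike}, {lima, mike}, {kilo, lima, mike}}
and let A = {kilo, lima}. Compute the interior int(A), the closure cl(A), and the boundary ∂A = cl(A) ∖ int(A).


int(A) = {kilo}, cl(A) = {kilo, lima}, ∂A = {lima}.

Closed sets in (X, τ) are complements of opens:
  closed(X, τ) = {∅, {kilo}, {lima}, {kilo, lima}, {lima, mike}, {kilo, lima, mike}}.
int(A) = ⋃ {U ∈ τ : U ⊆ A}. Opens contained in A: ∅, {kilo}.
Taking the union of these: int(A) = {kilo}.
cl(A) = ⋂ {C closed : A ⊆ C}. Closed sets containing A: {kilo, lima}, {kilo, lima, mike}.
Intersecting these: cl(A) = {kilo, lima}.
∂A = cl(A) ∖ int(A) = {kilo, lima} ∖ {kilo} = {lima}.


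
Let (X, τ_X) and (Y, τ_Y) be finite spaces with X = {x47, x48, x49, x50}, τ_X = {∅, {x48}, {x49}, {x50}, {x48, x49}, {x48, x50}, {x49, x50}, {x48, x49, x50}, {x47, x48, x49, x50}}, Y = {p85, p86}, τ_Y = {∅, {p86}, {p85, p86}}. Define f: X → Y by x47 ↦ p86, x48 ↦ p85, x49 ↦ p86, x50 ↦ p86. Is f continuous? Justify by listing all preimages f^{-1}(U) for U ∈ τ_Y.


f is NOT continuous.

Compute f^{-1}(U) for each U ∈ τ_Y:
  U = ∅: f^{-1}(U) = ∅ ∈ τ_X ✓.
  U = {p86}: f^{-1}(U) = {x47, x49, x50} ∉ τ_X ✗.
  U = {p85, p86}: f^{-1}(U) = {x47, x48, x49, x50} ∈ τ_X ✓.
Found U = {p86} with f^{-1}(U) = {x47, x49, x50} not in τ_X. Therefore f is NOT continuous.


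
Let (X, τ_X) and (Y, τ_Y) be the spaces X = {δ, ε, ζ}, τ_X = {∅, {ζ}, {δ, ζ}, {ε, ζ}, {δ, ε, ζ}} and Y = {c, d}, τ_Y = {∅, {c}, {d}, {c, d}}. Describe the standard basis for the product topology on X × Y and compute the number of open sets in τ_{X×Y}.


Basis B = {∅ × ∅, {ζ} × {c}, {ζ} × {d}, {δ, ζ} × {c}, {δ, ζ} × {d}, {ε, ζ} × {c}, {ε, ζ} × {d}, {ζ} × {c, d}, {δ, ε, ζ} × {c}, {δ, ε, ζ} × {d}, {δ, ζ} × {c, d}, {ε, ζ} × {c, d}, {δ, ε, ζ} × {c, d}}; |τ_{X×Y}| = 25.

Enumerate products U × V with U ∈ τ_X, V ∈ τ_Y (deduplicated):
  ∅ × ∅ = {} (∅)
  {ζ} × {c} = {(ζ,c)}
  {ζ} × {d} = {(ζ,d)}
  {δ, ζ} × {c} = {(δ,c), (ζ,c)}
  {δ, ζ} × {d} = {(δ,d), (ζ,d)}
  {ε, ζ} × {c} = {(ε,c), (ζ,c)}
  {ε, ζ} × {d} = {(ε,d), (ζ,d)}
  {ζ} × {c, d} = {(ζ,c), (ζ,d)}
  {δ, ε, ζ} × {c} = {(δ,c), (ε,c), (ζ,c)}
  {δ, ε, ζ} × {d} = {(δ,d), (ε,d), (ζ,d)}
  {δ, ζ} × {c, d} = {(δ,c), (δ,d), (ζ,c), (ζ,d)}
  {ε, ζ} × {c, d} = {(ε,c), (ε,d), (ζ,c), (ζ,d)}
  {δ, ε, ζ} × {c, d} = {(δ,c), (δ,d), (ε,c), (ε,d), (ζ,c), (ζ,d)}
These 13 distinct sets form the basis B.
Close under arbitrary unions to get τ_{X×Y}; counting gives |τ_{X×Y}| = 25.


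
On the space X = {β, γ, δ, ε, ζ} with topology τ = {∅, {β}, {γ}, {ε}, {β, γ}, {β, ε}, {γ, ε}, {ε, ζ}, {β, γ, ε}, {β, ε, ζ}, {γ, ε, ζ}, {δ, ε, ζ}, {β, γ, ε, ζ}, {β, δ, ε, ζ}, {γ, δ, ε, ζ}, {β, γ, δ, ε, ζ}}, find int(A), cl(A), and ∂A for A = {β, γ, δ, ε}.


int(A) = {β, γ, ε}, cl(A) = {β, γ, δ, ε, ζ}, ∂A = {δ, ζ}.

Closed sets in (X, τ) are complements of opens:
  closed(X, τ) = {∅, {β}, {γ}, {δ}, {β, γ}, {β, δ}, {γ, δ}, {δ, ζ}, {β, γ, δ}, {β, δ, ζ}, {γ, δ, ζ}, {δ, ε, ζ}, {β, γ, δ, ζ}, {β, δ, ε, ζ}, {γ, δ, ε, ζ}, {β, γ, δ, ε, ζ}}.
int(A) = ⋃ {U ∈ τ : U ⊆ A}. Opens contained in A: ∅, {β}, {γ}, {ε}, {β, γ}, {β, ε}, {γ, ε}, {β, γ, ε}.
Taking the union of these: int(A) = {β, γ, ε}.
cl(A) = ⋂ {C closed : A ⊆ C}. Closed sets containing A: {β, γ, δ, ε, ζ}.
Intersecting these: cl(A) = {β, γ, δ, ε, ζ}.
∂A = cl(A) ∖ int(A) = {β, γ, δ, ε, ζ} ∖ {β, γ, ε} = {δ, ζ}.


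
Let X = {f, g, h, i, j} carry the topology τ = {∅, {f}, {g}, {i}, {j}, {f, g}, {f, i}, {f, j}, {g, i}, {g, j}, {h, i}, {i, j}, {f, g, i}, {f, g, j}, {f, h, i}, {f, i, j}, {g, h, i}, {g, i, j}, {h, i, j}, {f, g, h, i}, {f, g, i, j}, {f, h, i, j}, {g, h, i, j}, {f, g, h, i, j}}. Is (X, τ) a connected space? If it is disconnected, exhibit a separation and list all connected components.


(X, τ) is disconnected; components = [{f}, {g}, {j}, {h, i}].

Find clopen sets (U ∈ τ with X ∖ U ∈ τ):
  U = ∅, X ∖ U = {f, g, h, i, j} — both open, so U is clopen.
  U = {f}, X ∖ U = {g, h, i, j} — both open, so U is clopen.
  U = {g}, X ∖ U = {f, h, i, j} — both open, so U is clopen.
  U = {j}, X ∖ U = {f, g, h, i} — both open, so U is clopen.
  U = {f, g}, X ∖ U = {h, i, j} — both open, so U is clopen.
  U = {f, j}, X ∖ U = {g, h, i} — both open, so U is clopen.
  U = {g, j}, X ∖ U = {f, h, i} — both open, so U is clopen.
  U = {h, i}, X ∖ U = {f, g, j} — both open, so U is clopen.
  U = {f, g, j}, X ∖ U = {h, i} — both open, so U is clopen.
  U = {f, h, i}, X ∖ U = {g, j} — both open, so U is clopen.
  U = {g, h, i}, X ∖ U = {f, j} — both open, so U is clopen.
  U = {h, i, j}, X ∖ U = {f, g} — both open, so U is clopen.
  U = {f, g, h, i}, X ∖ U = {j} — both open, so U is clopen.
  U = {f, h, i, j}, X ∖ U = {g} — both open, so U is clopen.
  U = {g, h, i, j}, X ∖ U = {f} — both open, so U is clopen.
  U = {f, g, h, i, j}, X ∖ U = ∅ — both open, so U is clopen.
Nontrivial clopen(s) exist: e.g. {f}. So (X, τ) is disconnected.
Compute connected components by grouping points that agree on all clopens:
  component: {f}
  component: {g}
  component: {j}
  component: {h, i}


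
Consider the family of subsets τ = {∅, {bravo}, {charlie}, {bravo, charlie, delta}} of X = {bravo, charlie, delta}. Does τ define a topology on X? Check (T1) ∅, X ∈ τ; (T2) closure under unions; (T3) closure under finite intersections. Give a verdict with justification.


τ is NOT a topology on X.

Axiom (T1): ∅ ∈ τ? Yes; X ∈ τ? Yes.
Axiom (T2/T3): check pairwise unions and intersections of members of τ.
Counterexample for (T2): {bravo} ∪ {charlie} = {bravo, charlie} ∉ τ. Therefore τ is NOT a topology.


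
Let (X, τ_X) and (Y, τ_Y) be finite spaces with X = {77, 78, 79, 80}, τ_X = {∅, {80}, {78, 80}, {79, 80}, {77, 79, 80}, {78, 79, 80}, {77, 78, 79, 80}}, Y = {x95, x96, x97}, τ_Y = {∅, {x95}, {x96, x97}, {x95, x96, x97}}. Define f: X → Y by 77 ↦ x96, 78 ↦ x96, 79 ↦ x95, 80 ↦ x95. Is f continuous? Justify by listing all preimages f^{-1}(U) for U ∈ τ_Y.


f is NOT continuous.

Compute f^{-1}(U) for each U ∈ τ_Y:
  U = ∅: f^{-1}(U) = ∅ ∈ τ_X ✓.
  U = {x95}: f^{-1}(U) = {79, 80} ∈ τ_X ✓.
  U = {x96, x97}: f^{-1}(U) = {77, 78} ∉ τ_X ✗.
  U = {x95, x96, x97}: f^{-1}(U) = {77, 78, 79, 80} ∈ τ_X ✓.
Found U = {x96, x97} with f^{-1}(U) = {77, 78} not in τ_X. Therefore f is NOT continuous.


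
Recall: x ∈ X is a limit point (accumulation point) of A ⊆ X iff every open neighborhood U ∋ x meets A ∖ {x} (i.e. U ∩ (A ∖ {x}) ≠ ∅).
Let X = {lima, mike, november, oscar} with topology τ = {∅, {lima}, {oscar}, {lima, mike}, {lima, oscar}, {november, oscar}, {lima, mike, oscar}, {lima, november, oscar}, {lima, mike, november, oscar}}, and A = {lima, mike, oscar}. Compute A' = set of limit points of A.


A' = {mike, november}

For each x ∈ X, list the open sets U ∈ τ with x ∈ U, then check whether U ∩ (A ∖ {x}) ≠ ∅ for every such U.
  x = lima: open {lima} ∋ x has {lima} ∩ (A ∖ {lima}) = ∅, so x is NOT a limit point.
  x = mike: opens ∋ x are {lima, mike}, {lima, mike, oscar}, {lima, mike, november, oscar}; each meets A ∖ {mike}, so x IS a limit point.
  x = november: opens ∋ x are {november, oscar}, {lima, november, oscar}, {lima, mike, november, oscar}; each meets A ∖ {november}, so x IS a limit point.
  x = oscar: open {oscar} ∋ x has {oscar} ∩ (A ∖ {oscar}) = ∅, so x is NOT a limit point.
Collecting: A' = {mike, november}.


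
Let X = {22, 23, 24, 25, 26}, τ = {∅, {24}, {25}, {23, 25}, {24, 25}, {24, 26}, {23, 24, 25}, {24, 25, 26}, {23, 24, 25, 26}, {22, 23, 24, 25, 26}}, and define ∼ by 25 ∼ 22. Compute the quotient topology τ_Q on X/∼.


X/∼ = {[22=25], [23], [24], [26]}; |τ_Q| = 4.

Equivalence classes: [22=25], [23], [24], [26].
Quotient map π: X → X/∼ sends 22 ↦ [22=25], 23 ↦ [23], 24 ↦ [24], 25 ↦ [22=25], 26 ↦ [26].
For each subset V ⊆ X/∼, compute π^{-1}(V) ⊆ X and check whether π^{-1}(V) ∈ τ. V is open in τ_Q iff π^{-1}(V) ∈ τ.
  V = {}: π^{-1}(V) = ∅ ∈ τ ✓.
  V = {[22=25]}: π^{-1}(V) = {22, 25} ∉ τ ✗.
  V = {[23]}: π^{-1}(V) = {23} ∉ τ ✗.
  V = {[22=25], [23]}: π^{-1}(V) = {22, 23, 25} ∉ τ ✗.
  V = {[24]}: π^{-1}(V) = {24} ∈ τ ✓.
  V = {[22=25], [24]}: π^{-1}(V) = {22, 24, 25} ∉ τ ✗.
  V = {[23], [24]}: π^{-1}(V) = {23, 24} ∉ τ ✗.
  V = {[22=25], [23], [24]}: π^{-1}(V) = {22, 23, 24, 25} ∉ τ ✗.
  V = {[26]}: π^{-1}(V) = {26} ∉ τ ✗.
  V = {[22=25], [26]}: π^{-1}(V) = {22, 25, 26} ∉ τ ✗.
  V = {[23], [26]}: π^{-1}(V) = {23, 26} ∉ τ ✗.
  V = {[22=25], [23], [26]}: π^{-1}(V) = {22, 23, 25, 26} ∉ τ ✗.
  V = {[24], [26]}: π^{-1}(V) = {24, 26} ∈ τ ✓.
  V = {[22=25], [24], [26]}: π^{-1}(V) = {22, 24, 25, 26} ∉ τ ✗.
  V = {[23], [24], [26]}: π^{-1}(V) = {23, 24, 26} ∉ τ ✗.
  V = {[22=25], [23], [24], [26]}: π^{-1}(V) = {22, 23, 24, 25, 26} ∈ τ ✓.
Open sets in the quotient: τ_Q = {{}, {[24]}, {[24], [26]}, {[22=25], [23], [24], [26]}} (4 elements).


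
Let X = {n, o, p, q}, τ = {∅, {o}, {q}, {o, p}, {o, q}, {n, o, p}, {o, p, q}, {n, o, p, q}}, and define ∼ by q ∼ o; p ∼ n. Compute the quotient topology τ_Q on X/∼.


X/∼ = {[n=p], [o=q]}; |τ_Q| = 3.

Equivalence classes: [n=p], [o=q].
Quotient map π: X → X/∼ sends n ↦ [n=p], o ↦ [o=q], p ↦ [n=p], q ↦ [o=q].
For each subset V ⊆ X/∼, compute π^{-1}(V) ⊆ X and check whether π^{-1}(V) ∈ τ. V is open in τ_Q iff π^{-1}(V) ∈ τ.
  V = {}: π^{-1}(V) = ∅ ∈ τ ✓.
  V = {[n=p]}: π^{-1}(V) = {n, p} ∉ τ ✗.
  V = {[o=q]}: π^{-1}(V) = {o, q} ∈ τ ✓.
  V = {[n=p], [o=q]}: π^{-1}(V) = {n, o, p, q} ∈ τ ✓.
Open sets in the quotient: τ_Q = {{}, {[o=q]}, {[n=p], [o=q]}} (3 elements).


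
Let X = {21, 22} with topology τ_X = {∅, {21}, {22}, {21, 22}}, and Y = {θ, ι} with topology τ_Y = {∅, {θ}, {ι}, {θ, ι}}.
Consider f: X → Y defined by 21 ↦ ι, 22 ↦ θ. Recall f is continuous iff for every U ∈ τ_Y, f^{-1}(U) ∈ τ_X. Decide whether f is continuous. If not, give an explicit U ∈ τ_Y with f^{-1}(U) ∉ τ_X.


f IS continuous.

Compute f^{-1}(U) for each U ∈ τ_Y:
  U = ∅: f^{-1}(U) = ∅ ∈ τ_X ✓.
  U = {θ}: f^{-1}(U) = {22} ∈ τ_X ✓.
  U = {ι}: f^{-1}(U) = {21} ∈ τ_X ✓.
  U = {θ, ι}: f^{-1}(U) = {21, 22} ∈ τ_X ✓.
Every preimage lies in τ_X, so f IS continuous.


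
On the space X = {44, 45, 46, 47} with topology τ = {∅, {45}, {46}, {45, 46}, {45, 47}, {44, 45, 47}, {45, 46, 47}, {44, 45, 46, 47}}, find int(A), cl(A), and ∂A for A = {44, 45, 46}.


int(A) = {45, 46}, cl(A) = {44, 45, 46, 47}, ∂A = {44, 47}.

Closed sets in (X, τ) are complements of opens:
  closed(X, τ) = {∅, {44}, {46}, {44, 46}, {44, 47}, {44, 45, 47}, {44, 46, 47}, {44, 45, 46, 47}}.
int(A) = ⋃ {U ∈ τ : U ⊆ A}. Opens contained in A: ∅, {45}, {46}, {45, 46}.
Taking the union of these: int(A) = {45, 46}.
cl(A) = ⋂ {C closed : A ⊆ C}. Closed sets containing A: {44, 45, 46, 47}.
Intersecting these: cl(A) = {44, 45, 46, 47}.
∂A = cl(A) ∖ int(A) = {44, 45, 46, 47} ∖ {45, 46} = {44, 47}.


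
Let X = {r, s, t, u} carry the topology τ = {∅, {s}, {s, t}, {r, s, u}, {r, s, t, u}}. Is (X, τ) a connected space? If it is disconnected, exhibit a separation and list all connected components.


(X, τ) is connected.

Find clopen sets (U ∈ τ with X ∖ U ∈ τ):
  U = ∅, X ∖ U = {r, s, t, u} — both open, so U is clopen.
  U = {r, s, t, u}, X ∖ U = ∅ — both open, so U is clopen.
Only trivial clopens (∅ and X) exist, so (X, τ) is connected.
Compute connected components by grouping points that agree on all clopens:
  component: {r, s, t, u}


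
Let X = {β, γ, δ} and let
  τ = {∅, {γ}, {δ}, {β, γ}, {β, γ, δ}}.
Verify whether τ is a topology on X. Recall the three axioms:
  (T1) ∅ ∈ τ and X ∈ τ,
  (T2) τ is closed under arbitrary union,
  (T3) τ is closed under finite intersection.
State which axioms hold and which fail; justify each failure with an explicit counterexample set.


τ is NOT a topology on X.

Axiom (T1): ∅ ∈ τ? Yes; X ∈ τ? Yes.
Axiom (T2/T3): check pairwise unions and intersections of members of τ.
Counterexample for (T2): {γ} ∪ {δ} = {γ, δ} ∉ τ. Therefore τ is NOT a topology.


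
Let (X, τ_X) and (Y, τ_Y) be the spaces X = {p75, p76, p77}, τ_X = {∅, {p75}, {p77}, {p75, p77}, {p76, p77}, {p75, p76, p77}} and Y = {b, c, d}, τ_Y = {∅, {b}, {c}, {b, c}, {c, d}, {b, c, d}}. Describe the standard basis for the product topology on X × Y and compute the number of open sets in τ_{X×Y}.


Basis B = {∅ × ∅, {p75} × {b}, {p75} × {c}, {p77} × {b}, {p77} × {c}, {p75} × {b, c}, {p75, p77} × {b}, {p75} × {c, d}, {p75, p77} × {c}, {p76, p77} × {b}, {p76, p77} × {c}, {p77} × {b, c}, {p77} × {c, d}, {p75} × {b, c, d}, {p75, p76, p77} × {b}, {p75, p76, p77} × {c}, {p77} × {b, c, d}, {p75, p77} × {b, c}, {p75, p77} × {c, d}, {p76, p77} × {b, c}, {p76, p77} × {c, d}, {p75, p77} × {b, c, d}, {p75, p76, p77} × {b, c}, {p75, p76, p77} × {c, d}, {p76, p77} × {b, c, d}, {p75, p76, p77} × {b, c, d}}; |τ_{X×Y}| = 108.

Enumerate products U × V with U ∈ τ_X, V ∈ τ_Y (deduplicated):
  ∅ × ∅ = {} (∅)
  {p75} × {b} = {(p75,b)}
  {p75} × {c} = {(p75,c)}
  {p77} × {b} = {(p77,b)}
  {p77} × {c} = {(p77,c)}
  {p75} × {b, c} = {(p75,b), (p75,c)}
  {p75, p77} × {b} = {(p75,b), (p77,b)}
  {p75} × {c, d} = {(p75,c), (p75,d)}
  {p75, p77} × {c} = {(p75,c), (p77,c)}
  {p76, p77} × {b} = {(p76,b), (p77,b)}
  {p76, p77} × {c} = {(p76,c), (p77,c)}
  {p77} × {b, c} = {(p77,b), (p77,c)}
  {p77} × {c, d} = {(p77,c), (p77,d)}
  {p75} × {b, c, d} = {(p75,b), (p75,c), (p75,d)}
  {p75, p76, p77} × {b} = {(p75,b), (p76,b), (p77,b)}
  {p75, p76, p77} × {c} = {(p75,c), (p76,c), (p77,c)}
  {p77} × {b, c, d} = {(p77,b), (p77,c), (p77,d)}
  {p75, p77} × {b, c} = {(p75,b), (p75,c), (p77,b), (p77,c)}
  {p75, p77} × {c, d} = {(p75,c), (p75,d), (p77,c), (p77,d)}
  {p76, p77} × {b, c} = {(p76,b), (p76,c), (p77,b), (p77,c)}
  {p76, p77} × {c, d} = {(p76,c), (p76,d), (p77,c), (p77,d)}
  {p75, p77} × {b, c, d} = {(p75,b), (p75,c), (p75,d), (p77,b), (p77,c), (p77,d)}
  {p75, p76, p77} × {b, c} = {(p75,b), (p75,c), (p76,b), (p76,c), (p77,b), (p77,c)}
  {p75, p76, p77} × {c, d} = {(p75,c), (p75,d), (p76,c), (p76,d), (p77,c), (p77,d)}
  {p76, p77} × {b, c, d} = {(p76,b), (p76,c), (p76,d), (p77,b), (p77,c), (p77,d)}
  {p75, p76, p77} × {b, c, d} = {(p75,b), (p75,c), (p75,d), (p76,b), (p76,c), (p76,d), (p77,b), (p77,c), (p77,d)}
These 26 distinct sets form the basis B.
Close under arbitrary unions to get τ_{X×Y}; counting gives |τ_{X×Y}| = 108.


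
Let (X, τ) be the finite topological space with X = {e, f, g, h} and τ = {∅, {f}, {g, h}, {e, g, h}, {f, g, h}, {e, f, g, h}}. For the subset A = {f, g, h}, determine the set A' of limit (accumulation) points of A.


A' = {e, g, h}

For each x ∈ X, list the open sets U ∈ τ with x ∈ U, then check whether U ∩ (A ∖ {x}) ≠ ∅ for every such U.
  x = e: opens ∋ x are {e, g, h}, {e, f, g, h}; each meets A ∖ {e}, so x IS a limit point.
  x = f: open {f} ∋ x has {f} ∩ (A ∖ {f}) = ∅, so x is NOT a limit point.
  x = g: opens ∋ x are {g, h}, {e, g, h}, {f, g, h}, {e, f, g, h}; each meets A ∖ {g}, so x IS a limit point.
  x = h: opens ∋ x are {g, h}, {e, g, h}, {f, g, h}, {e, f, g, h}; each meets A ∖ {h}, so x IS a limit point.
Collecting: A' = {e, g, h}.


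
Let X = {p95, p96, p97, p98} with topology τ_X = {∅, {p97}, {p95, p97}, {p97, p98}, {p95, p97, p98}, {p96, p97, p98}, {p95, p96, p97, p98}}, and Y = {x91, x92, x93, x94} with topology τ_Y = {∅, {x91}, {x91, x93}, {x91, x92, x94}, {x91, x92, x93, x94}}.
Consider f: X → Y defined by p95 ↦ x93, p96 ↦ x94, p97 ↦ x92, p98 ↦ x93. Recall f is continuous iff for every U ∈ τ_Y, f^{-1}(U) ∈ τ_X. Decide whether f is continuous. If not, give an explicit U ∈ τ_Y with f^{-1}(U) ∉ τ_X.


f is NOT continuous.

Compute f^{-1}(U) for each U ∈ τ_Y:
  U = ∅: f^{-1}(U) = ∅ ∈ τ_X ✓.
  U = {x91}: f^{-1}(U) = ∅ ∈ τ_X ✓.
  U = {x91, x93}: f^{-1}(U) = {p95, p98} ∉ τ_X ✗.
  U = {x91, x92, x94}: f^{-1}(U) = {p96, p97} ∉ τ_X ✗.
  U = {x91, x92, x93, x94}: f^{-1}(U) = {p95, p96, p97, p98} ∈ τ_X ✓.
Found U = {x91, x93} with f^{-1}(U) = {p95, p98} not in τ_X. Therefore f is NOT continuous.


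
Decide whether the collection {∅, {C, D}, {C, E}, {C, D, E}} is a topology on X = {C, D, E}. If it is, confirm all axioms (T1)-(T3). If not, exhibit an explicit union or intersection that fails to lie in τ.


τ is NOT a topology on X.

Axiom (T1): ∅ ∈ τ? Yes; X ∈ τ? Yes.
Axiom (T2/T3): check pairwise unions and intersections of members of τ.
Counterexample for (T3): {C, D} ∩ {C, E} = {C} ∉ τ. Therefore τ is NOT a topology.


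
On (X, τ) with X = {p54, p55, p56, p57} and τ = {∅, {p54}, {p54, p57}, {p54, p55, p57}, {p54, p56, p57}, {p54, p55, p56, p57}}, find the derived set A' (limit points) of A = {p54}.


A' = {p55, p56, p57}

For each x ∈ X, list the open sets U ∈ τ with x ∈ U, then check whether U ∩ (A ∖ {x}) ≠ ∅ for every such U.
  x = p54: open {p54} ∋ x has {p54} ∩ (A ∖ {p54}) = ∅, so x is NOT a limit point.
  x = p55: opens ∋ x are {p54, p55, p57}, {p54, p55, p56, p57}; each meets A ∖ {p55}, so x IS a limit point.
  x = p56: opens ∋ x are {p54, p56, p57}, {p54, p55, p56, p57}; each meets A ∖ {p56}, so x IS a limit point.
  x = p57: opens ∋ x are {p54, p57}, {p54, p55, p57}, {p54, p56, p57}, {p54, p55, p56, p57}; each meets A ∖ {p57}, so x IS a limit point.
Collecting: A' = {p55, p56, p57}.


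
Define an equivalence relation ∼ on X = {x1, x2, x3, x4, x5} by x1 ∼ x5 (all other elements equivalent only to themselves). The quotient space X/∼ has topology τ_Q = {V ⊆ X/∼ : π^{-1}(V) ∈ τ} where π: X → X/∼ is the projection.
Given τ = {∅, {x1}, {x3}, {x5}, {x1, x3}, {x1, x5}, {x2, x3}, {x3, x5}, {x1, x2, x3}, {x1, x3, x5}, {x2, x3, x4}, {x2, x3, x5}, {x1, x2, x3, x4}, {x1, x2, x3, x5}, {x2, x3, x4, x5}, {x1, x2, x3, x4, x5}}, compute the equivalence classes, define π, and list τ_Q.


X/∼ = {[x1=x5], [x2], [x3], [x4]}; |τ_Q| = 8.

Equivalence classes: [x1=x5], [x2], [x3], [x4].
Quotient map π: X → X/∼ sends x1 ↦ [x1=x5], x2 ↦ [x2], x3 ↦ [x3], x4 ↦ [x4], x5 ↦ [x1=x5].
For each subset V ⊆ X/∼, compute π^{-1}(V) ⊆ X and check whether π^{-1}(V) ∈ τ. V is open in τ_Q iff π^{-1}(V) ∈ τ.
  V = {}: π^{-1}(V) = ∅ ∈ τ ✓.
  V = {[x1=x5]}: π^{-1}(V) = {x1, x5} ∈ τ ✓.
  V = {[x2]}: π^{-1}(V) = {x2} ∉ τ ✗.
  V = {[x1=x5], [x2]}: π^{-1}(V) = {x1, x2, x5} ∉ τ ✗.
  V = {[x3]}: π^{-1}(V) = {x3} ∈ τ ✓.
  V = {[x1=x5], [x3]}: π^{-1}(V) = {x1, x3, x5} ∈ τ ✓.
  V = {[x2], [x3]}: π^{-1}(V) = {x2, x3} ∈ τ ✓.
  V = {[x1=x5], [x2], [x3]}: π^{-1}(V) = {x1, x2, x3, x5} ∈ τ ✓.
  V = {[x4]}: π^{-1}(V) = {x4} ∉ τ ✗.
  V = {[x1=x5], [x4]}: π^{-1}(V) = {x1, x4, x5} ∉ τ ✗.
  V = {[x2], [x4]}: π^{-1}(V) = {x2, x4} ∉ τ ✗.
  V = {[x1=x5], [x2], [x4]}: π^{-1}(V) = {x1, x2, x4, x5} ∉ τ ✗.
  V = {[x3], [x4]}: π^{-1}(V) = {x3, x4} ∉ τ ✗.
  V = {[x1=x5], [x3], [x4]}: π^{-1}(V) = {x1, x3, x4, x5} ∉ τ ✗.
  V = {[x2], [x3], [x4]}: π^{-1}(V) = {x2, x3, x4} ∈ τ ✓.
  V = {[x1=x5], [x2], [x3], [x4]}: π^{-1}(V) = {x1, x2, x3, x4, x5} ∈ τ ✓.
Open sets in the quotient: τ_Q = {{}, {[x1=x5]}, {[x3]}, {[x1=x5], [x3]}, {[x2], [x3]}, {[x1=x5], [x2], [x3]}, {[x2], [x3], [x4]}, {[x1=x5], [x2], [x3], [x4]}} (8 elements).


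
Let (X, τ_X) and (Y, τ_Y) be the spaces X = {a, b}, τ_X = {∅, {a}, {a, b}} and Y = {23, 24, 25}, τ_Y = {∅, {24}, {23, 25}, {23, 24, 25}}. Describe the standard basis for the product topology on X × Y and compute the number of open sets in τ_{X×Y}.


Basis B = {∅ × ∅, {a} × {24}, {a} × {23, 25}, {a, b} × {24}, {a} × {23, 24, 25}, {a, b} × {23, 25}, {a, b} × {23, 24, 25}}; |τ_{X×Y}| = 9.

Enumerate products U × V with U ∈ τ_X, V ∈ τ_Y (deduplicated):
  ∅ × ∅ = {} (∅)
  {a} × {24} = {(a,24)}
  {a} × {23, 25} = {(a,23), (a,25)}
  {a, b} × {24} = {(a,24), (b,24)}
  {a} × {23, 24, 25} = {(a,23), (a,24), (a,25)}
  {a, b} × {23, 25} = {(a,23), (a,25), (b,23), (b,25)}
  {a, b} × {23, 24, 25} = {(a,23), (a,24), (a,25), (b,23), (b,24), (b,25)}
These 7 distinct sets form the basis B.
Close under arbitrary unions to get τ_{X×Y}; counting gives |τ_{X×Y}| = 9.


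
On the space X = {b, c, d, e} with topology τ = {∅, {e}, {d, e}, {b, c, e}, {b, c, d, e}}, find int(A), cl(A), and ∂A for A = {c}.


int(A) = ∅, cl(A) = {b, c}, ∂A = {b, c}.

Closed sets in (X, τ) are complements of opens:
  closed(X, τ) = {∅, {d}, {b, c}, {b, c, d}, {b, c, d, e}}.
int(A) = ⋃ {U ∈ τ : U ⊆ A}. Opens contained in A: ∅.
Taking the union of these: int(A) = ∅.
cl(A) = ⋂ {C closed : A ⊆ C}. Closed sets containing A: {b, c}, {b, c, d}, {b, c, d, e}.
Intersecting these: cl(A) = {b, c}.
∂A = cl(A) ∖ int(A) = {b, c} ∖ ∅ = {b, c}.


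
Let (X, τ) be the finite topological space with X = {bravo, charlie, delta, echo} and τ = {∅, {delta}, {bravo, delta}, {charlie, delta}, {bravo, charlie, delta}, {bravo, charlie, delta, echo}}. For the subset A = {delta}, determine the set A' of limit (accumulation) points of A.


A' = {bravo, charlie, echo}

For each x ∈ X, list the open sets U ∈ τ with x ∈ U, then check whether U ∩ (A ∖ {x}) ≠ ∅ for every such U.
  x = bravo: opens ∋ x are {bravo, delta}, {bravo, charlie, delta}, {bravo, charlie, delta, echo}; each meets A ∖ {bravo}, so x IS a limit point.
  x = charlie: opens ∋ x are {charlie, delta}, {bravo, charlie, delta}, {bravo, charlie, delta, echo}; each meets A ∖ {charlie}, so x IS a limit point.
  x = delta: open {delta} ∋ x has {delta} ∩ (A ∖ {delta}) = ∅, so x is NOT a limit point.
  x = echo: opens ∋ x are {bravo, charlie, delta, echo}; each meets A ∖ {echo}, so x IS a limit point.
Collecting: A' = {bravo, charlie, echo}.


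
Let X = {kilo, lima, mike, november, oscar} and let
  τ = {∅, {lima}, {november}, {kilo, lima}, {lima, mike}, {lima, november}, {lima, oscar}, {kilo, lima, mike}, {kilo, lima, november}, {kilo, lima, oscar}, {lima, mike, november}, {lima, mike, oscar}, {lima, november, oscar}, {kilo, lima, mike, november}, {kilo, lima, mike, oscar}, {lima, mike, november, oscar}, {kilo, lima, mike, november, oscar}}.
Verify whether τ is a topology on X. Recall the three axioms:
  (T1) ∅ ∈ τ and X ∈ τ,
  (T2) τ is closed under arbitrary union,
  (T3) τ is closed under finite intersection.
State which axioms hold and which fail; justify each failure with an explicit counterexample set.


τ is NOT a topology on X.

Axiom (T1): ∅ ∈ τ? Yes; X ∈ τ? Yes.
Axiom (T2/T3): check pairwise unions and intersections of members of τ.
Counterexample for (T2): {november} ∪ {kilo, lima, oscar} = {kilo, lima, november, oscar} ∉ τ. Therefore τ is NOT a topology.


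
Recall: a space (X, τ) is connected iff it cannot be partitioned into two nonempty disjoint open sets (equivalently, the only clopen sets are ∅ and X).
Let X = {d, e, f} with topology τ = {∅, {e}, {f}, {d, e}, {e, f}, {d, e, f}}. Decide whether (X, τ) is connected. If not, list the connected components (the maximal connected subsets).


(X, τ) is disconnected; components = [{f}, {d, e}].

Find clopen sets (U ∈ τ with X ∖ U ∈ τ):
  U = ∅, X ∖ U = {d, e, f} — both open, so U is clopen.
  U = {f}, X ∖ U = {d, e} — both open, so U is clopen.
  U = {d, e}, X ∖ U = {f} — both open, so U is clopen.
  U = {d, e, f}, X ∖ U = ∅ — both open, so U is clopen.
Nontrivial clopen(s) exist: e.g. {f}. So (X, τ) is disconnected.
Compute connected components by grouping points that agree on all clopens:
  component: {f}
  component: {d, e}


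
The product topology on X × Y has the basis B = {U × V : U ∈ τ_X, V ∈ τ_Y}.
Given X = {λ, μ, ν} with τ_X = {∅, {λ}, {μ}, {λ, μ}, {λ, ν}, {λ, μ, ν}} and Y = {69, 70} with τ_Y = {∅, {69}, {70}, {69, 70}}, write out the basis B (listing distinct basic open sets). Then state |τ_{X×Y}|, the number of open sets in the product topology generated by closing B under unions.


Basis B = {∅ × ∅, {λ} × {69}, {λ} × {70}, {μ} × {69}, {μ} × {70}, {λ} × {69, 70}, {λ, μ} × {69}, {λ, ν} × {69}, {λ, μ} × {70}, {λ, ν} × {70}, {μ} × {69, 70}, {λ, μ, ν} × {69}, {λ, μ, ν} × {70}, {λ, μ} × {69, 70}, {λ, ν} × {69, 70}, {λ, μ, ν} × {69, 70}}; |τ_{X×Y}| = 36.

Enumerate products U × V with U ∈ τ_X, V ∈ τ_Y (deduplicated):
  ∅ × ∅ = {} (∅)
  {λ} × {69} = {(λ,69)}
  {λ} × {70} = {(λ,70)}
  {μ} × {69} = {(μ,69)}
  {μ} × {70} = {(μ,70)}
  {λ} × {69, 70} = {(λ,69), (λ,70)}
  {λ, μ} × {69} = {(λ,69), (μ,69)}
  {λ, ν} × {69} = {(λ,69), (ν,69)}
  {λ, μ} × {70} = {(λ,70), (μ,70)}
  {λ, ν} × {70} = {(λ,70), (ν,70)}
  {μ} × {69, 70} = {(μ,69), (μ,70)}
  {λ, μ, ν} × {69} = {(λ,69), (μ,69), (ν,69)}
  {λ, μ, ν} × {70} = {(λ,70), (μ,70), (ν,70)}
  {λ, μ} × {69, 70} = {(λ,69), (λ,70), (μ,69), (μ,70)}
  {λ, ν} × {69, 70} = {(λ,69), (λ,70), (ν,69), (ν,70)}
  {λ, μ, ν} × {69, 70} = {(λ,69), (λ,70), (μ,69), (μ,70), (ν,69), (ν,70)}
These 16 distinct sets form the basis B.
Close under arbitrary unions to get τ_{X×Y}; counting gives |τ_{X×Y}| = 36.
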